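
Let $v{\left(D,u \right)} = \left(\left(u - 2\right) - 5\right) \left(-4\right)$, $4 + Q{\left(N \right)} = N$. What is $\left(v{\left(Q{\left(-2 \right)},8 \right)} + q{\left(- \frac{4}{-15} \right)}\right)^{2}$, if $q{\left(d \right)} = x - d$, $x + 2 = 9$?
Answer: $\frac{1681}{225} \approx 7.4711$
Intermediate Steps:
$x = 7$ ($x = -2 + 9 = 7$)
$Q{\left(N \right)} = -4 + N$
$v{\left(D,u \right)} = 28 - 4 u$ ($v{\left(D,u \right)} = \left(\left(u - 2\right) - 5\right) \left(-4\right) = \left(\left(-2 + u\right) - 5\right) \left(-4\right) = \left(-7 + u\right) \left(-4\right) = 28 - 4 u$)
$q{\left(d \right)} = 7 - d$
$\left(v{\left(Q{\left(-2 \right)},8 \right)} + q{\left(- \frac{4}{-15} \right)}\right)^{2} = \left(\left(28 - 32\right) + \left(7 - - \frac{4}{-15}\right)\right)^{2} = \left(\left(28 - 32\right) + \left(7 - \left(-4\right) \left(- \frac{1}{15}\right)\right)\right)^{2} = \left(-4 + \left(7 - \frac{4}{15}\right)\right)^{2} = \left(-4 + \frac{101}{15}\right)^{2} = \left(\frac{41}{15}\right)^{2} = \frac{1681}{225}$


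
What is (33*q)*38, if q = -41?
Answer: -51414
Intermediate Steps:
(33*q)*38 = (33*(-41))*38 = -1353*38 = -51414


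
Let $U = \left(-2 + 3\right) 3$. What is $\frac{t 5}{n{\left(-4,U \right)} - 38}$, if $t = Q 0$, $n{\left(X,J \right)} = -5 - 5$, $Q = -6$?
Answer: $0$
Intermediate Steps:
$U = 3$ ($U = 1 \cdot 3 = 3$)
$n{\left(X,J \right)} = -10$ ($n{\left(X,J \right)} = -5 - 5 = -10$)
$t = 0$ ($t = \left(-6\right) 0 = 0$)
$\frac{t 5}{n{\left(-4,U \right)} - 38} = \frac{0 \cdot 5}{-10 - 38} = \frac{0}{-48} = 0 \left(- \frac{1}{48}\right) = 0$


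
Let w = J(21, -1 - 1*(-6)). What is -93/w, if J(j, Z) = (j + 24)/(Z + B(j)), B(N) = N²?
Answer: -13826/15 ≈ -921.73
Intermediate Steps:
J(j, Z) = (24 + j)/(Z + j²) (J(j, Z) = (j + 24)/(Z + j²) = (24 + j)/(Z + j²))
w = 45/446 (w = (24 + 21)/((-1 - 1*(-6)) + 21²) = 45/((-1 + 6) + 441) = 45/(5 + 441) = 45/446 ≈ 0.10090)
-93/w = -93/45/446 = -93*446/45 = -13826/15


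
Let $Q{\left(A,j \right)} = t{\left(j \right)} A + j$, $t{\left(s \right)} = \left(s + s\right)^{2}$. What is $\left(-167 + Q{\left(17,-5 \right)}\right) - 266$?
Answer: $1262$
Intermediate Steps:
$t{\left(s \right)} = 4 s^{2}$ ($t{\left(s \right)} = \left(2 s\right)^{2} = 4 s^{2}$)
$Q{\left(A,j \right)} = j + 4 A j^{2}$ ($Q{\left(A,j \right)} = 4 j^{2} A + j = 4 A j^{2} + j = j + 4 A j^{2}$)
$\left(-167 + Q{\left(17,-5 \right)}\right) - 266 = \left(-167 - 5 \left(1 + 4 \cdot 17 \left(-5\right)\right)\right) - 266 = \left(-167 - 5 \left(1 - 340\right)\right) - 266 = \left(-167 - -1695\right) - 266 = \left(-167 + 1695\right) - 266 = 1528 - 266 = 1262$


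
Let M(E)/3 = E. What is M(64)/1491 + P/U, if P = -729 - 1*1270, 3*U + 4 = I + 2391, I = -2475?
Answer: 2986141/43736 ≈ 68.276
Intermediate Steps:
M(E) = 3*E
U = -88/3 (U = -4/3 + (-2475 + 2391)/3 = -4/3 + (1/3)*(-84) = -4/3 - 28 = -88/3 ≈ -29.333)
P = -1999 (P = -729 - 1270 = -1999)
M(64)/1491 + P/U = (3*64)/1491 - 1999/(-88/3) = 192*(1/1491) - 1999*(-3/88) = 64/497 + 5997/88 = 2986141/43736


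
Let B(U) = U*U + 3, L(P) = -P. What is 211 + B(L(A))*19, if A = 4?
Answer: 572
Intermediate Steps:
B(U) = 3 + U² (B(U) = U² + 3 = 3 + U²)
211 + B(L(A))*19 = 211 + (3 + (-1*4)²)*19 = 211 + (3 + (-4)²)*19 = 211 + (3 + 16)*19 = 211 + 19*19 = 211 + 361 = 572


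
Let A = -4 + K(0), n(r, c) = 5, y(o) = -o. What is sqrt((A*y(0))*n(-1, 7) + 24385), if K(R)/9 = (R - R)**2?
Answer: sqrt(24385) ≈ 156.16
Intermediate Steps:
K(R) = 0 (K(R) = 9*(R - R)**2 = 9*0**2 = 9*0 = 0)
A = -4 (A = -4 + 0 = -4)
sqrt((A*y(0))*n(-1, 7) + 24385) = sqrt(-(-4)*0*5 + 24385) = sqrt(-4*0*5 + 24385) = sqrt(0*5 + 24385) = sqrt(0 + 24385) = sqrt(24385)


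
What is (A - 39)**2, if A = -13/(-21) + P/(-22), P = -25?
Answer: 296080849/213444 ≈ 1387.2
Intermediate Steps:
A = 811/462 (A = -13/(-21) - 25/(-22) = -13*(-1/21) - 25*(-1/22) = 13/21 + 25/22 = 811/462 ≈ 1.7554)
(A - 39)**2 = (811/462 - 39)**2 = (-17207/462)**2 = 296080849/213444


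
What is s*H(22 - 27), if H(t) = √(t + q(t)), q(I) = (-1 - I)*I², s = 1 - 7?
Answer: -6*√95 ≈ -58.481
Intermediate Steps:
s = -6
q(I) = I²*(-1 - I)
H(t) = √(t + t²*(-1 - t))
s*H(22 - 27) = -6*√5*√(-1 + (22 - 27)*(1 + (22 - 27))) = -6*√5*√(-1 - 5*(1 - 5)) = -6*√5*√(-1 - 5*(-4)) = -6*√95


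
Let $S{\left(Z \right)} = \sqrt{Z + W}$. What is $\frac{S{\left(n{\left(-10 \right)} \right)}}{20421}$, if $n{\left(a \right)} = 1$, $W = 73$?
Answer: $\frac{\sqrt{74}}{20421} \approx 0.00042125$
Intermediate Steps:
$S{\left(Z \right)} = \sqrt{73 + Z}$ ($S{\left(Z \right)} = \sqrt{Z + 73} = \sqrt{73 + Z}$)
$\frac{S{\left(n{\left(-10 \right)} \right)}}{20421} = \frac{\sqrt{73 + 1}}{20421} = \sqrt{74} \cdot \frac{1}{20421} = \frac{\sqrt{74}}{20421}$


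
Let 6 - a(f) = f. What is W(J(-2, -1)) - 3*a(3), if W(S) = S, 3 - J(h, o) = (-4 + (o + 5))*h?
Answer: -6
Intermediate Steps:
a(f) = 6 - f
J(h, o) = 3 - h*(1 + o) (J(h, o) = 3 - (-4 + (o + 5))*h = 3 - (-4 + (5 + o))*h = 3 - (1 + o)*h = 3 - h*(1 + o))
W(J(-2, -1)) - 3*a(3) = (3 - 1*(-2) - 1*(-2)*(-1)) - 3*(6 - 1*3) = (3 + 2 - 2) - 3*(6 - 3) = 3 - 3*3 = 3 - 9 = -6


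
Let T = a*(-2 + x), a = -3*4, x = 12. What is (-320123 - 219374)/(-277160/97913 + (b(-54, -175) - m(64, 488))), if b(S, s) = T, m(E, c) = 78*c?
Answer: 52823769761/3738987152 ≈ 14.128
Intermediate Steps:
a = -12
T = -120 (T = -12*(-2 + 12) = -12*10 = -120)
b(S, s) = -120
(-320123 - 219374)/(-277160/97913 + (b(-54, -175) - m(64, 488))) = (-320123 - 219374)/(-277160/97913 + (-120 - 78*488)) = -539497/(-277160*1/97913 + (-120 - 1*38064)) = -539497/(-277160/97913 + (-120 - 38064)) = -539497/(-277160/97913 - 38184) = -539497/(-3738987152/97913) = -539497*(-97913/3738987152) = 52823769761/3738987152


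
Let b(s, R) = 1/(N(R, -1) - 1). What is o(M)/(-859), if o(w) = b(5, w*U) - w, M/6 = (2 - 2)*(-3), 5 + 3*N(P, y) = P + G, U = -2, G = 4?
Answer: 3/3436 ≈ 0.00087311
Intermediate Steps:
N(P, y) = -⅓ + P/3 (N(P, y) = -5/3 + (P + 4)/3 = -5/3 + (4 + P)/3 = -5/3 + (4/3 + P/3) = -⅓ + P/3)
M = 0 (M = 6*((2 - 2)*(-3)) = 6*(0*(-3)) = 6*0 = 0)
b(s, R) = 1/(-4/3 + R/3) (b(s, R) = 1/((-⅓ + R/3) - 1) = 1/(-4/3 + R/3))
o(w) = -w + 3/(-4 - 2*w) (o(w) = 3/(-4 + w*(-2)) - w = 3/(-4 - 2*w) - w = -w + 3/(-4 - 2*w))
o(M)/(-859) = -(3/2 + 0*(2 + 0))/(2 + 0)/(-859) = -1*(3/2 + 0*2)/2*(-1/859) = -1*½*(3/2 + 0)*(-1/859) = -1*½*3/2*(-1/859) = -¾*(-1/859) = 3/3436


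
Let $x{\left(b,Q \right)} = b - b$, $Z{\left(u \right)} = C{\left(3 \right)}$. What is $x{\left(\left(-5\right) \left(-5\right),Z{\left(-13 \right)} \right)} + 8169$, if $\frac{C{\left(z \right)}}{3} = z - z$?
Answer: $8169$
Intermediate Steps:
$C{\left(z \right)} = 0$ ($C{\left(z \right)} = 3 \left(z - z\right) = 3 \cdot 0 = 0$)
$Z{\left(u \right)} = 0$
$x{\left(b,Q \right)} = 0$
$x{\left(\left(-5\right) \left(-5\right),Z{\left(-13 \right)} \right)} + 8169 = 0 + 8169 = 8169$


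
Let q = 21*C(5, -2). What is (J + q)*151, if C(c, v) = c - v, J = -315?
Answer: -25368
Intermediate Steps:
q = 147 (q = 21*(5 - 1*(-2)) = 21*(5 + 2) = 21*7 = 147)
(J + q)*151 = (-315 + 147)*151 = -168*151 = -25368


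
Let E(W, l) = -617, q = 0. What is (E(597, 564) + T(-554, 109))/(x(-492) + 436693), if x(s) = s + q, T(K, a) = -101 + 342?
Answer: -376/436201 ≈ -0.00086199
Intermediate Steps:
T(K, a) = 241
x(s) = s (x(s) = s + 0 = s)
(E(597, 564) + T(-554, 109))/(x(-492) + 436693) = (-617 + 241)/(-492 + 436693) = -376/436201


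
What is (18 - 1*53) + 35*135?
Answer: 4690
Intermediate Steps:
(18 - 1*53) + 35*135 = (18 - 53) + 4725 = -35 + 4725 = 4690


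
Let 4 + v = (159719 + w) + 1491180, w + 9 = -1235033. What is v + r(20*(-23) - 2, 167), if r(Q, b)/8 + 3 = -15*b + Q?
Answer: 392093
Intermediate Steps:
w = -1235042 (w = -9 - 1235033 = -1235042)
r(Q, b) = -24 - 120*b + 8*Q (r(Q, b) = -24 + 8*(-15*b + Q) = -24 + 8*(Q - 15*b) = -24 + (-120*b + 8*Q) = -24 - 120*b + 8*Q)
v = 415853 (v = -4 + ((159719 - 1235042) + 1491180) = -4 + (-1075323 + 1491180) = -4 + 415857 = 415853)
v + r(20*(-23) - 2, 167) = 415853 + (-24 - 120*167 + 8*(20*(-23) - 2)) = 415853 + (-24 - 20040 + 8*(-460 - 2)) = 415853 + (-24 - 20040 + 8*(-462)) = 415853 + (-24 - 20040 - 3696) = 415853 - 23760 = 392093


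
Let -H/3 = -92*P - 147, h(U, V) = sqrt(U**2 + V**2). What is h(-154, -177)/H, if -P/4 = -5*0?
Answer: sqrt(55045)/441 ≈ 0.53201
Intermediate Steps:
P = 0 (P = -(-20)*0 = -4*0 = 0)
H = 441 (H = -3*(-92*0 - 147) = -3*(0 - 147) = -3*(-147) = 441)
h(-154, -177)/H = sqrt((-154)**2 + (-177)**2)/441 = sqrt(23716 + 31329)*(1/441) = sqrt(55045)*(1/441) = sqrt(55045)/441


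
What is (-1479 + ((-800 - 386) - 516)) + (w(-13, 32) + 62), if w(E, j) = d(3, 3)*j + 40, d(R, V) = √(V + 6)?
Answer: -2983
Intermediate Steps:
d(R, V) = √(6 + V)
w(E, j) = 40 + 3*j (w(E, j) = √(6 + 3)*j + 40 = √9*j + 40 = 3*j + 40 = 40 + 3*j)
(-1479 + ((-800 - 386) - 516)) + (w(-13, 32) + 62) = (-1479 + ((-800 - 386) - 516)) + ((40 + 3*32) + 62) = (-1479 + (-1186 - 516)) + ((40 + 96) + 62) = (-1479 - 1702) + (136 + 62) = -3181 + 198 = -2983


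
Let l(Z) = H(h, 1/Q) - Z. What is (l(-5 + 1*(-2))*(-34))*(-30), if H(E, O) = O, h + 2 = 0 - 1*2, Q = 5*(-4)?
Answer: 7089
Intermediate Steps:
Q = -20
h = -4 (h = -2 + (0 - 1*2) = -2 + (0 - 2) = -2 - 2 = -4)
l(Z) = -1/20 - Z (l(Z) = 1/(-20) - Z = -1/20 - Z)
(l(-5 + 1*(-2))*(-34))*(-30) = ((-1/20 - (-5 + 1*(-2)))*(-34))*(-30) = ((-1/20 - (-5 - 2))*(-34))*(-30) = ((-1/20 - 1*(-7))*(-34))*(-30) = ((-1/20 + 7)*(-34))*(-30) = ((139/20)*(-34))*(-30) = -2363/10*(-30) = 7089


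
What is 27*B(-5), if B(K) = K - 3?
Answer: -216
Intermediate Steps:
B(K) = -3 + K
27*B(-5) = 27*(-3 - 5) = 27*(-8) = -216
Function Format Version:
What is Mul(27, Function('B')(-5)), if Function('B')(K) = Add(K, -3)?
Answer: -216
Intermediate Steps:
Function('B')(K) = Add(-3, K)
Mul(27, Function('B')(-5)) = Mul(27, Add(-3, -5)) = Mul(27, -8) = -216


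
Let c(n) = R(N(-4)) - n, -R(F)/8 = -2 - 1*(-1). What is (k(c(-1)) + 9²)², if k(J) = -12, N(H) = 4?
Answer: 4761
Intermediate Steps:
R(F) = 8 (R(F) = -8*(-2 - 1*(-1)) = -8*(-2 + 1) = -8*(-1) = 8)
c(n) = 8 - n
(k(c(-1)) + 9²)² = (-12 + 9²)² = (-12 + 81)² = 69² = 4761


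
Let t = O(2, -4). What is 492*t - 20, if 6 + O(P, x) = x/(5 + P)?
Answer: -22772/7 ≈ -3253.1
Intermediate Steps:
O(P, x) = -6 + x/(5 + P)
t = -46/7 (t = (-30 - 4 - 6*2)/(5 + 2) = (-30 - 4 - 12)/7 = (1/7)*(-46) = -46/7 ≈ -6.5714)
492*t - 20 = 492*(-46/7) - 20 = -22632/7 - 20 = -22772/7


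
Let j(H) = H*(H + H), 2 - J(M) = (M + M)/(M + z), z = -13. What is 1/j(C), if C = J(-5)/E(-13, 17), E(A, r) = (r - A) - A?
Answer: 149769/338 ≈ 443.10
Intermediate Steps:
E(A, r) = r - 2*A
J(M) = 2 - 2*M/(-13 + M) (J(M) = 2 - (M + M)/(M - 13) = 2 - 2*M/(-13 + M))
C = 13/387 (C = (-26/(-13 - 5))/(17 - 2*(-13)) = (-26/(-18))/(17 + 26) = -26*(-1/18)/43 = (13/9)*(1/43) = 13/387 ≈ 0.033592)
j(H) = 2*H² (j(H) = H*(2*H) = 2*H²)
1/j(C) = 1/(2*(13/387)²) = 1/(2*(169/149769)) = 1/(338/149769) = 149769/338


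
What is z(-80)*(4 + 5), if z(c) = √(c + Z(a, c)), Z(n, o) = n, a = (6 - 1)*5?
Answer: 9*I*√55 ≈ 66.746*I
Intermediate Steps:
a = 25 (a = 5*5 = 25)
z(c) = √(25 + c) (z(c) = √(c + 25) = √(25 + c))
z(-80)*(4 + 5) = √(25 - 80)*(4 + 5) = √(-55)*9 = (I*√55)*9 = 9*I*√55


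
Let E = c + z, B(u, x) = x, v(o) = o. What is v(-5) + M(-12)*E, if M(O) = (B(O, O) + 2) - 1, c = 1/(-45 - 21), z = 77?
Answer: -5111/6 ≈ -851.83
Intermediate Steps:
c = -1/66 (c = 1/(-66) = -1/66 ≈ -0.015152)
M(O) = 1 + O (M(O) = (O + 2) - 1 = (2 + O) - 1 = 1 + O)
E = 5081/66 (E = -1/66 + 77 = 5081/66 ≈ 76.985)
v(-5) + M(-12)*E = -5 + (1 - 12)*(5081/66) = -5 - 11*5081/66 = -5 - 5081/6 = -5111/6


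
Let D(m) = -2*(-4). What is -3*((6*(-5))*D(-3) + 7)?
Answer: 699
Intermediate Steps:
D(m) = 8
-3*((6*(-5))*D(-3) + 7) = -3*((6*(-5))*8 + 7) = -3*(-30*8 + 7) = -3*(-240 + 7) = -3*(-233) = 699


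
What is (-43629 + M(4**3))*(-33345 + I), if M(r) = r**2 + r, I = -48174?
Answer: 3217473411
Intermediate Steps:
M(r) = r + r**2
(-43629 + M(4**3))*(-33345 + I) = (-43629 + 4**3*(1 + 4**3))*(-33345 - 48174) = (-43629 + 64*(1 + 64))*(-81519) = (-43629 + 64*65)*(-81519) = (-43629 + 4160)*(-81519) = -39469*(-81519) = 3217473411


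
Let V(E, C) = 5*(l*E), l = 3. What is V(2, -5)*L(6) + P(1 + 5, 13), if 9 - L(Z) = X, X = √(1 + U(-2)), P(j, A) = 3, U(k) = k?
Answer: 273 - 30*I ≈ 273.0 - 30.0*I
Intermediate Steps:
X = I (X = √(1 - 2) = √(-1) = I ≈ 1.0*I)
L(Z) = 9 - I
V(E, C) = 15*E (V(E, C) = 5*(3*E) = 15*E)
V(2, -5)*L(6) + P(1 + 5, 13) = (15*2)*(9 - I) + 3 = 30*(9 - I) + 3 = (270 - 30*I) + 3 = 273 - 30*I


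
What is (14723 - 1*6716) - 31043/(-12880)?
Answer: 103161203/12880 ≈ 8009.4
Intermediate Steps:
(14723 - 1*6716) - 31043/(-12880) = (14723 - 6716) - 31043*(-1/12880) = 8007 + 31043/12880 = 103161203/12880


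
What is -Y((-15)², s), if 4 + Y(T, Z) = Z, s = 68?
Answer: -64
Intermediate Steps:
Y(T, Z) = -4 + Z
-Y((-15)², s) = -(-4 + 68) = -1*64 = -64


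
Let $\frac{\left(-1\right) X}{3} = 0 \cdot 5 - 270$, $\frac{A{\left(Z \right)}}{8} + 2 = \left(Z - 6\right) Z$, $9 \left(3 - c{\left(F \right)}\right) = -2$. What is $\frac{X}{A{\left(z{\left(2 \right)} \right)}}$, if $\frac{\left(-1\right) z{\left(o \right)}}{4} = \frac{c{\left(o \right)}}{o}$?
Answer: $\frac{32805}{25336} \approx 1.2948$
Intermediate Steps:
$c{\left(F \right)} = \frac{29}{9}$ ($c{\left(F \right)} = 3 - - \frac{2}{9} = 3 + \frac{2}{9} = \frac{29}{9}$)
$z{\left(o \right)} = - \frac{116}{9 o}$ ($z{\left(o \right)} = - 4 \frac{29}{9 o} = - \frac{116}{9 o}$)
$A{\left(Z \right)} = -16 + 8 Z \left(-6 + Z\right)$ ($A{\left(Z \right)} = -16 + 8 \left(Z - 6\right) Z = -16 + 8 \left(-6 + Z\right) Z = -16 + 8 Z \left(-6 + Z\right)$)
$X = 810$ ($X = - 3 \left(0 \cdot 5 - 270\right) = - 3 \left(0 - 270\right) = \left(-3\right) \left(-270\right) = 810$)
$\frac{X}{A{\left(z{\left(2 \right)} \right)}} = \frac{810}{-16 - 48 \left(- \frac{116}{9 \cdot 2}\right) + 8 \left(- \frac{116}{9 \cdot 2}\right)^{2}} = \frac{810}{-16 - 48 \left(\left(- \frac{116}{9}\right) \frac{1}{2}\right) + 8 \left(\left(- \frac{116}{9}\right) \frac{1}{2}\right)^{2}} = \frac{810}{-16 - - \frac{928}{3} + 8 \left(- \frac{58}{9}\right)^{2}} = \frac{810}{-16 + \frac{928}{3} + 8 \cdot \frac{3364}{81}} = \frac{810}{-16 + \frac{928}{3} + \frac{26912}{81}} = \frac{810}{\frac{50672}{81}} = 810 \cdot \frac{81}{50672} = \frac{32805}{25336}$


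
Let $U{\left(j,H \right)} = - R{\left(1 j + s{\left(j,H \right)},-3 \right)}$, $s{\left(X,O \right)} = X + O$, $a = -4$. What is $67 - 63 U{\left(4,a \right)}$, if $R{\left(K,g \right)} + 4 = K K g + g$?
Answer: $-3398$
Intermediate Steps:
$s{\left(X,O \right)} = O + X$
$R{\left(K,g \right)} = -4 + g + g K^{2}$ ($R{\left(K,g \right)} = -4 + \left(K K g + g\right) = -4 + \left(K^{2} g + g\right) = -4 + \left(g K^{2} + g\right) = -4 + \left(g + g K^{2}\right) = -4 + g + g K^{2}$)
$U{\left(j,H \right)} = 7 + 3 \left(H + 2 j\right)^{2}$ ($U{\left(j,H \right)} = - (-4 - 3 - 3 \left(1 j + \left(H + j\right)\right)^{2}) = - (-4 - 3 - 3 \left(j + \left(H + j\right)\right)^{2}) = - (-4 - 3 - 3 \left(H + 2 j\right)^{2}) = - (-7 - 3 \left(H + 2 j\right)^{2}) = 7 + 3 \left(H + 2 j\right)^{2}$)
$67 - 63 U{\left(4,a \right)} = 67 - 63 \left(7 + 3 \left(-4 + 2 \cdot 4\right)^{2}\right) = 67 - 63 \left(7 + 3 \left(-4 + 8\right)^{2}\right) = 67 - 63 \left(7 + 3 \cdot 4^{2}\right) = 67 - 63 \left(7 + 3 \cdot 16\right) = 67 - 63 \left(7 + 48\right) = 67 - 3465 = -3398$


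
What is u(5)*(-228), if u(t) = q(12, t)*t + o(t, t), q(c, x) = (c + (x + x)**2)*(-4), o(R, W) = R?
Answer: 509580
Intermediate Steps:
q(c, x) = -16*x**2 - 4*c (q(c, x) = (c + (2*x)**2)*(-4) = (c + 4*x**2)*(-4) = -16*x**2 - 4*c)
u(t) = t + t*(-48 - 16*t**2) (u(t) = (-16*t**2 - 4*12)*t + t = (-16*t**2 - 48)*t + t = (-48 - 16*t**2)*t + t = t*(-48 - 16*t**2) + t = t + t*(-48 - 16*t**2))
u(5)*(-228) = (5*(-47 - 16*5**2))*(-228) = (5*(-47 - 16*25))*(-228) = (5*(-47 - 400))*(-228) = (5*(-447))*(-228) = -2235*(-228) = 509580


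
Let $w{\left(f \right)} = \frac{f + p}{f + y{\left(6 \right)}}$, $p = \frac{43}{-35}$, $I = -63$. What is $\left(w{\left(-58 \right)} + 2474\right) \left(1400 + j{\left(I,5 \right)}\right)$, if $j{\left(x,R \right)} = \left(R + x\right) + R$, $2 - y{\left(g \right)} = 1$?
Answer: $\frac{2217028647}{665} \approx 3.3339 \cdot 10^{6}$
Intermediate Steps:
$p = - \frac{43}{35}$ ($p = 43 \left(- \frac{1}{35}\right) = - \frac{43}{35} \approx -1.2286$)
$y{\left(g \right)} = 1$ ($y{\left(g \right)} = 2 - 1 = 1$)
$j{\left(x,R \right)} = x + 2 R$
$w{\left(f \right)} = \frac{- \frac{43}{35} + f}{1 + f}$ ($w{\left(f \right)} = \frac{f - \frac{43}{35}}{f + 1} = \frac{- \frac{43}{35} + f}{1 + f}$)
$\left(w{\left(-58 \right)} + 2474\right) \left(1400 + j{\left(I,5 \right)}\right) = \left(\frac{- \frac{43}{35} - 58}{1 - 58} + 2474\right) \left(1400 + \left(-63 + 2 \cdot 5\right)\right) = \left(\frac{1}{-57} \left(- \frac{2073}{35}\right) + 2474\right) \left(1400 + \left(-63 + 10\right)\right) = \left(\left(- \frac{1}{57}\right) \left(- \frac{2073}{35}\right) + 2474\right) \left(1400 - 53\right) = \left(\frac{691}{665} + 2474\right) 1347 = \frac{1645901}{665} \cdot 1347 = \frac{2217028647}{665}$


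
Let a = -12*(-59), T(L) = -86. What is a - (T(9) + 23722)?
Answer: -22928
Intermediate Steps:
a = 708
a - (T(9) + 23722) = 708 - (-86 + 23722) = 708 - 1*23636 = 708 - 23636 = -22928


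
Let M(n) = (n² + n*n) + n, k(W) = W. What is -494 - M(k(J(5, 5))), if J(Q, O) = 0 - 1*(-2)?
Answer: -504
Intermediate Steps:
J(Q, O) = 2 (J(Q, O) = 0 + 2 = 2)
M(n) = n + 2*n² (M(n) = (n² + n²) + n = 2*n² + n = n + 2*n²)
-494 - M(k(J(5, 5))) = -494 - 2*(1 + 2*2) = -494 - 2*(1 + 4) = -494 - 2*5 = -494 - 1*10 = -494 - 10 = -504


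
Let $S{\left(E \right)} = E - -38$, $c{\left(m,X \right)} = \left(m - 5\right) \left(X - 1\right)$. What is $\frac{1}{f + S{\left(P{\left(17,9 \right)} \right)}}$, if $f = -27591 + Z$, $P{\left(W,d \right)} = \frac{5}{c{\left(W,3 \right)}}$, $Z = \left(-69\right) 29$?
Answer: $- \frac{24}{709291} \approx -3.3837 \cdot 10^{-5}$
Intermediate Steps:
$Z = -2001$
$c{\left(m,X \right)} = \left(-1 + X\right) \left(-5 + m\right)$ ($c{\left(m,X \right)} = \left(-5 + m\right) \left(-1 + X\right) = \left(-1 + X\right) \left(-5 + m\right)$)
$P{\left(W,d \right)} = \frac{5}{-10 + 2 W}$ ($P{\left(W,d \right)} = \frac{5}{5 - W - 15 + 3 W} = \frac{5}{-10 + 2 W}$)
$S{\left(E \right)} = 38 + E$ ($S{\left(E \right)} = E + 38 = 38 + E$)
$f = -29592$ ($f = -27591 - 2001 = -29592$)
$\frac{1}{f + S{\left(P{\left(17,9 \right)} \right)}} = \frac{1}{-29592 + \left(38 + \frac{5}{2 \left(-5 + 17\right)}\right)} = \frac{1}{-29592 + \left(38 + \frac{5}{2 \cdot 12}\right)} = \frac{1}{-29592 + \left(38 + \frac{5}{2} \cdot \frac{1}{12}\right)} = \frac{1}{-29592 + \left(38 + \frac{5}{24}\right)} = \frac{1}{-29592 + \frac{917}{24}} = \frac{1}{- \frac{709291}{24}} = - \frac{24}{709291}$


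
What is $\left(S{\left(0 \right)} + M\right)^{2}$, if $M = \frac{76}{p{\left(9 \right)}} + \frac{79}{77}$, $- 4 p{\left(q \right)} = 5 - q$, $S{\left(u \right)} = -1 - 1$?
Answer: $\frac{33373729}{5929} \approx 5628.9$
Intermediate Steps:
$S{\left(u \right)} = -2$ ($S{\left(u \right)} = -1 - 1 = -2$)
$p{\left(q \right)} = - \frac{5}{4} + \frac{q}{4}$ ($p{\left(q \right)} = - \frac{5 - q}{4} = - \frac{5}{4} + \frac{q}{4}$)
$M = \frac{5931}{77}$ ($M = \frac{76}{- \frac{5}{4} + \frac{1}{4} \cdot 9} + \frac{79}{77} = \frac{76}{- \frac{5}{4} + \frac{9}{4}} + 79 \cdot \frac{1}{77} = \frac{76}{1} + \frac{79}{77} = 76 \cdot 1 + \frac{79}{77} = 76 + \frac{79}{77} = \frac{5931}{77} \approx 77.026$)
$\left(S{\left(0 \right)} + M\right)^{2} = \left(-2 + \frac{5931}{77}\right)^{2} = \left(\frac{5777}{77}\right)^{2} = \frac{33373729}{5929}$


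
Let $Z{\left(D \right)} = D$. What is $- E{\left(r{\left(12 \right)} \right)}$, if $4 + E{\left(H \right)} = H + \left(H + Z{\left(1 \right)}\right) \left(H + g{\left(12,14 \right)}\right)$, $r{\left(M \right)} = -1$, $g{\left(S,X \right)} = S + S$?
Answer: $5$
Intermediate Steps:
$g{\left(S,X \right)} = 2 S$
$E{\left(H \right)} = -4 + H + \left(1 + H\right) \left(24 + H\right)$ ($E{\left(H \right)} = -4 + \left(H + \left(H + 1\right) \left(H + 2 \cdot 12\right)\right) = -4 + \left(H + \left(1 + H\right) \left(H + 24\right)\right) = -4 + \left(H + \left(1 + H\right) \left(24 + H\right)\right) = -4 + H + \left(1 + H\right) \left(24 + H\right)$)
$- E{\left(r{\left(12 \right)} \right)} = - (20 + \left(-1\right)^{2} + 26 \left(-1\right)) = - (20 + 1 - 26) = \left(-1\right) \left(-5\right) = 5$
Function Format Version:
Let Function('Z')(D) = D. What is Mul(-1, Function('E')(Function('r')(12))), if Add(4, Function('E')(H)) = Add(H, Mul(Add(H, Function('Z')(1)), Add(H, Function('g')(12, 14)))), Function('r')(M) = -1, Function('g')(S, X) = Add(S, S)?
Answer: 5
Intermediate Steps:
Function('g')(S, X) = Mul(2, S)
Function('E')(H) = Add(-4, H, Mul(Add(1, H), Add(24, H))) (Function('E')(H) = Add(-4, Add(H, Mul(Add(H, 1), Add(H, Mul(2, 12))))) = Add(-4, Add(H, Mul(Add(1, H), Add(H, 24)))) = Add(-4, Add(H, Mul(Add(1, H), Add(24, H)))) = Add(-4, H, Mul(Add(1, H), Add(24, H))))
Mul(-1, Function('E')(Function('r')(12))) = Mul(-1, Add(20, Pow(-1, 2), Mul(26, -1))) = Mul(-1, Add(20, 1, -26)) = Mul(-1, -5) = 5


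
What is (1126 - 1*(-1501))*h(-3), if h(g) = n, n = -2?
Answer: -5254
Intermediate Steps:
h(g) = -2
(1126 - 1*(-1501))*h(-3) = (1126 - 1*(-1501))*(-2) = (1126 + 1501)*(-2) = 2627*(-2) = -5254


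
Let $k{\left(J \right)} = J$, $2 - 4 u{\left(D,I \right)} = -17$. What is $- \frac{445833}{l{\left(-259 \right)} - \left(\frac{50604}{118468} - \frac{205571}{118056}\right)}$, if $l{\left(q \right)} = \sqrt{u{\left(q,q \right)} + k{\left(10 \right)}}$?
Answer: $\frac{7162663613037762172759416}{159209820412411508183} - \frac{2725213143462197758173216 \sqrt{59}}{159209820412411508183} \approx -86490.0$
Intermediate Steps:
$u{\left(D,I \right)} = \frac{19}{4}$ ($u{\left(D,I \right)} = \frac{1}{2} - - \frac{17}{4} = \frac{1}{2} + \frac{17}{4} = \frac{19}{4}$)
$l{\left(q \right)} = \frac{\sqrt{59}}{2}$ ($l{\left(q \right)} = \sqrt{\frac{19}{4} + 10} = \sqrt{\frac{59}{4}} = \frac{\sqrt{59}}{2}$)
$- \frac{445833}{l{\left(-259 \right)} - \left(\frac{50604}{118468} - \frac{205571}{118056}\right)} = - \frac{445833}{\frac{\sqrt{59}}{2} - \left(\frac{50604}{118468} - \frac{205571}{118056}\right)} = - \frac{445833}{\frac{\sqrt{59}}{2} - \left(50604 \cdot \frac{1}{118468} - \frac{205571}{118056}\right)} = - \frac{445833}{\frac{\sqrt{59}}{2} - \left(\frac{12651}{29617} - \frac{205571}{118056}\right)} = - \frac{445833}{\frac{\sqrt{59}}{2} - - \frac{4594869851}{3496464552}} = - \frac{445833}{\frac{\sqrt{59}}{2} + \frac{4594869851}{3496464552}} = - \frac{445833}{\frac{4594869851}{3496464552} + \frac{\sqrt{59}}{2}}$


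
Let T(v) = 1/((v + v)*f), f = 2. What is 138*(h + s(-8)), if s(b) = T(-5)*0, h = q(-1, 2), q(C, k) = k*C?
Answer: -276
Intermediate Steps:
T(v) = 1/(4*v) (T(v) = 1/((v + v)*2) = 1/((2*v)*2) = 1/(4*v))
q(C, k) = C*k
h = -2 (h = -1*2 = -2)
s(b) = 0 (s(b) = ((1/4)/(-5))*0 = ((1/4)*(-1/5))*0 = -1/20*0 = 0)
138*(h + s(-8)) = 138*(-2 + 0) = 138*(-2) = -276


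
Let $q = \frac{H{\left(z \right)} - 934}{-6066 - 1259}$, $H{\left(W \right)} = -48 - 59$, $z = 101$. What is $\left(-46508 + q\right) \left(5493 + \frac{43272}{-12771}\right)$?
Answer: $- \frac{2653737658125781}{10394175} \approx -2.5531 \cdot 10^{8}$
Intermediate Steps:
$H{\left(W \right)} = -107$
$q = \frac{1041}{7325}$ ($q = \frac{-107 - 934}{-6066 - 1259} = - \frac{1041}{-7325} = \left(-1041\right) \left(- \frac{1}{7325}\right) = \frac{1041}{7325} \approx 0.14212$)
$\left(-46508 + q\right) \left(5493 + \frac{43272}{-12771}\right) = \left(-46508 + \frac{1041}{7325}\right) \left(5493 + \frac{43272}{-12771}\right) = - \frac{340670059 \left(5493 + 43272 \left(- \frac{1}{12771}\right)\right)}{7325} = - \frac{340670059 \left(5493 - \frac{4808}{1419}\right)}{7325} = \left(- \frac{340670059}{7325}\right) \frac{7789759}{1419} = - \frac{2653737658125781}{10394175}$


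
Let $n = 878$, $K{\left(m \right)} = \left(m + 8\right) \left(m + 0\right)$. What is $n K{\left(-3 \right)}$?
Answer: $-13170$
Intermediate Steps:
$K{\left(m \right)} = m \left(8 + m\right)$ ($K{\left(m \right)} = \left(8 + m\right) m = m \left(8 + m\right)$)
$n K{\left(-3 \right)} = 878 \left(- 3 \left(8 - 3\right)\right) = 878 \left(\left(-3\right) 5\right) = 878 \left(-15\right) = -13170$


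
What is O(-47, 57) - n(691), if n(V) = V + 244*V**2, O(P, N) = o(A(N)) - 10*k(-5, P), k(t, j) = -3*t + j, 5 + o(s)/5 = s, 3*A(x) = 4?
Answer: -349517260/3 ≈ -1.1651e+8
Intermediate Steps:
A(x) = 4/3 (A(x) = (1/3)*4 = 4/3)
o(s) = -25 + 5*s
k(t, j) = j - 3*t
O(P, N) = -505/3 - 10*P (O(P, N) = (-25 + 5*(4/3)) - 10*(P - 3*(-5)) = (-25 + 20/3) - 10*(P + 15) = -55/3 - 10*(15 + P) = -55/3 + (-150 - 10*P) = -505/3 - 10*P)
O(-47, 57) - n(691) = (-505/3 - 10*(-47)) - 691*(1 + 244*691) = (-505/3 + 470) - 691*(1 + 168604) = 905/3 - 691*168605 = 905/3 - 1*116506055 = 905/3 - 116506055 = -349517260/3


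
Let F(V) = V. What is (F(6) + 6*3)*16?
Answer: 384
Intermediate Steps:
(F(6) + 6*3)*16 = (6 + 6*3)*16 = (6 + 18)*16 = 24*16 = 384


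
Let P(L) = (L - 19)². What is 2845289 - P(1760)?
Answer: -185792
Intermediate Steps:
P(L) = (-19 + L)²
2845289 - P(1760) = 2845289 - (-19 + 1760)² = 2845289 - 1*1741² = 2845289 - 1*3031081 = 2845289 - 3031081 = -185792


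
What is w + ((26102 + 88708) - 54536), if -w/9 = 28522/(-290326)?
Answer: 8749683011/145163 ≈ 60275.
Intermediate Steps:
w = 128349/145163 (w = -256698/(-290326) = -256698*(-1)/290326 = -9*(-14261/145163) = 128349/145163 ≈ 0.88417)
w + ((26102 + 88708) - 54536) = 128349/145163 + ((26102 + 88708) - 54536) = 128349/145163 + (114810 - 54536) = 128349/145163 + 60274 = 8749683011/145163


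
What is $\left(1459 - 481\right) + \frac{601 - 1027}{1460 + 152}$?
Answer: $\frac{788055}{806} \approx 977.74$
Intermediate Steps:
$\left(1459 - 481\right) + \frac{601 - 1027}{1460 + 152} = 978 - \frac{426}{1612} = 978 - \frac{213}{806} = \frac{788055}{806}$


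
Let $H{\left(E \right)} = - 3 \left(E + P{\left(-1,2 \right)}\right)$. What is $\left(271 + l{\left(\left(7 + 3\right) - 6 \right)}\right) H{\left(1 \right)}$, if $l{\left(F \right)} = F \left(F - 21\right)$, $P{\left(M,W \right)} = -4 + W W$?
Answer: $-609$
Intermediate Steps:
$P{\left(M,W \right)} = -4 + W^{2}$
$l{\left(F \right)} = F \left(-21 + F\right)$
$H{\left(E \right)} = - 3 E$ ($H{\left(E \right)} = - 3 \left(E - \left(4 - 2^{2}\right)\right) = - 3 \left(E + \left(-4 + 4\right)\right) = - 3 \left(E + 0\right) = - 3 E$)
$\left(271 + l{\left(\left(7 + 3\right) - 6 \right)}\right) H{\left(1 \right)} = \left(271 + \left(\left(7 + 3\right) - 6\right) \left(-21 + \left(\left(7 + 3\right) - 6\right)\right)\right) \left(\left(-3\right) 1\right) = \left(271 + \left(10 - 6\right) \left(-21 + \left(10 - 6\right)\right)\right) \left(-3\right) = \left(271 + 4 \left(-21 + 4\right)\right) \left(-3\right) = \left(271 + 4 \left(-17\right)\right) \left(-3\right) = \left(271 - 68\right) \left(-3\right) = 203 \left(-3\right) = -609$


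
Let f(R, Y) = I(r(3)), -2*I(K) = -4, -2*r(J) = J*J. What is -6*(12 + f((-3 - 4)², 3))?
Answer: -84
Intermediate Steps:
r(J) = -J²/2 (r(J) = -J*J/2 = -J²/2)
I(K) = 2 (I(K) = -½*(-4) = 2)
f(R, Y) = 2
-6*(12 + f((-3 - 4)², 3)) = -6*(12 + 2) = -6*14 = -84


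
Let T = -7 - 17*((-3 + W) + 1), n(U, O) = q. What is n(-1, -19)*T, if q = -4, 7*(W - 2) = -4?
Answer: -76/7 ≈ -10.857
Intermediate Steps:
W = 10/7 (W = 2 + (⅐)*(-4) = 2 - 4/7 = 10/7 ≈ 1.4286)
n(U, O) = -4
T = 19/7 (T = -7 - 17*((-3 + 10/7) + 1) = -7 - 17*(-11/7 + 1) = -7 - 17*(-4/7) = -7 + 68/7 = 19/7 ≈ 2.7143)
n(-1, -19)*T = -4*19/7 = -76/7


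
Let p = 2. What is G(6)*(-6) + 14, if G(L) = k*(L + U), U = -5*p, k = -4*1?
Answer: -82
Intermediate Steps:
k = -4
U = -10 (U = -5*2 = -10)
G(L) = 40 - 4*L (G(L) = -4*(L - 10) = -4*(-10 + L) = 40 - 4*L)
G(6)*(-6) + 14 = (40 - 4*6)*(-6) + 14 = (40 - 24)*(-6) + 14 = 16*(-6) + 14 = -96 + 14 = -82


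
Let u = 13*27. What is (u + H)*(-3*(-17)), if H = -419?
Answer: -3468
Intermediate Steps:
u = 351
(u + H)*(-3*(-17)) = (351 - 419)*(-3*(-17)) = -68*51 = -3468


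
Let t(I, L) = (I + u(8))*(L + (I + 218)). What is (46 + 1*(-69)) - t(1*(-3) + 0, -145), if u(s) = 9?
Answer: -443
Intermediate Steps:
t(I, L) = (9 + I)*(218 + I + L) (t(I, L) = (I + 9)*(L + (I + 218)) = (9 + I)*(L + (218 + I)) = (9 + I)*(218 + I + L))
(46 + 1*(-69)) - t(1*(-3) + 0, -145) = (46 + 1*(-69)) - (1962 + (1*(-3) + 0)**2 + 9*(-145) + 227*(1*(-3) + 0) + (1*(-3) + 0)*(-145)) = (46 - 69) - (1962 + (-3 + 0)**2 - 1305 + 227*(-3 + 0) + (-3 + 0)*(-145)) = -23 - (1962 + (-3)**2 - 1305 + 227*(-3) - 3*(-145)) = -23 - (1962 + 9 - 1305 - 681 + 435) = -23 - 1*420 = -23 - 420 = -443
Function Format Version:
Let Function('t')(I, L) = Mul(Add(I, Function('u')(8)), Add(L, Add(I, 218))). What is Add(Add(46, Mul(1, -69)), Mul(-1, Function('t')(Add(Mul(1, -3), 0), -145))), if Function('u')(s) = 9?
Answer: -443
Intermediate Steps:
Function('t')(I, L) = Mul(Add(9, I), Add(218, I, L)) (Function('t')(I, L) = Mul(Add(I, 9), Add(L, Add(I, 218))) = Mul(Add(9, I), Add(L, Add(218, I))) = Mul(Add(9, I), Add(218, I, L)))
Add(Add(46, Mul(1, -69)), Mul(-1, Function('t')(Add(Mul(1, -3), 0), -145))) = Add(Add(46, Mul(1, -69)), Mul(-1, Add(1962, Pow(Add(Mul(1, -3), 0), 2), Mul(9, -145), Mul(227, Add(Mul(1, -3), 0)), Mul(Add(Mul(1, -3), 0), -145)))) = Add(Add(46, -69), Mul(-1, Add(1962, Pow(Add(-3, 0), 2), -1305, Mul(227, Add(-3, 0)), Mul(Add(-3, 0), -145)))) = Add(-23, Mul(-1, Add(1962, Pow(-3, 2), -1305, Mul(227, -3), Mul(-3, -145)))) = Add(-23, Mul(-1, Add(1962, 9, -1305, -681, 435))) = Add(-23, Mul(-1, 420)) = Add(-23, -420) = -443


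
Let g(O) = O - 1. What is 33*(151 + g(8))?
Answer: 5214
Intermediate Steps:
g(O) = -1 + O
33*(151 + g(8)) = 33*(151 + (-1 + 8)) = 33*(151 + 7) = 33*158 = 5214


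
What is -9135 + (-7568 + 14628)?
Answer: -2075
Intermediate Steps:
-9135 + (-7568 + 14628) = -9135 + 7060 = -2075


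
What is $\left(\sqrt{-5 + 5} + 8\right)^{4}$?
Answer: $4096$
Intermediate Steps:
$\left(\sqrt{-5 + 5} + 8\right)^{4} = \left(\sqrt{0} + 8\right)^{4} = \left(0 + 8\right)^{4} = 8^{4} = 4096$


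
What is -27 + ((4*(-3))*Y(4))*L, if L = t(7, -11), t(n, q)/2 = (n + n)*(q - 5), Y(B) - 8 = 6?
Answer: 75237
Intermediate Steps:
Y(B) = 14 (Y(B) = 8 + 6 = 14)
t(n, q) = 4*n*(-5 + q) (t(n, q) = 2*((n + n)*(q - 5)) = 2*((2*n)*(-5 + q)) = 2*(2*n*(-5 + q)) = 4*n*(-5 + q))
L = -448 (L = 4*7*(-5 - 11) = 4*7*(-16) = -448)
-27 + ((4*(-3))*Y(4))*L = -27 + ((4*(-3))*14)*(-448) = -27 - 12*14*(-448) = -27 - 168*(-448) = -27 + 75264 = 75237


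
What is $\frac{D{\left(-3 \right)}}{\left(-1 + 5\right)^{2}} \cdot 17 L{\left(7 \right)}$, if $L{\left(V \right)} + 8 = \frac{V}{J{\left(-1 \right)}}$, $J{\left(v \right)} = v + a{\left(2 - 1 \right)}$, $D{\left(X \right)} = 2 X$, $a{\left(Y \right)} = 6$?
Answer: $\frac{1683}{40} \approx 42.075$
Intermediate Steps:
$J{\left(v \right)} = 6 + v$ ($J{\left(v \right)} = v + 6 = 6 + v$)
$L{\left(V \right)} = -8 + \frac{V}{5}$ ($L{\left(V \right)} = -8 + \frac{V}{6 - 1} = -8 + \frac{V}{5}$)
$\frac{D{\left(-3 \right)}}{\left(-1 + 5\right)^{2}} \cdot 17 L{\left(7 \right)} = \frac{2 \left(-3\right)}{\left(-1 + 5\right)^{2}} \cdot 17 \left(-8 + \frac{1}{5} \cdot 7\right) = - \frac{6}{4^{2}} \cdot 17 \left(-8 + \frac{7}{5}\right) = - \frac{6}{16} \cdot 17 \left(- \frac{33}{5}\right) = \left(-6\right) \frac{1}{16} \cdot 17 \left(- \frac{33}{5}\right) = \left(- \frac{3}{8}\right) 17 \left(- \frac{33}{5}\right) = \left(- \frac{51}{8}\right) \left(- \frac{33}{5}\right) = \frac{1683}{40}$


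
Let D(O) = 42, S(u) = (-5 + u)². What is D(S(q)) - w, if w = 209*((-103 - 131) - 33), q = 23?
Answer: 55845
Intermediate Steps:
w = -55803 (w = 209*(-234 - 33) = 209*(-267) = -55803)
D(S(q)) - w = 42 - 1*(-55803) = 42 + 55803 = 55845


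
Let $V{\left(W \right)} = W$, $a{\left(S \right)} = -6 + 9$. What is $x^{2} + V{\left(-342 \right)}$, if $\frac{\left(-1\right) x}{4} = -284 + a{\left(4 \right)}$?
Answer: $1263034$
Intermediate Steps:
$a{\left(S \right)} = 3$
$x = 1124$ ($x = - 4 \left(-284 + 3\right) = \left(-4\right) \left(-281\right) = 1124$)
$x^{2} + V{\left(-342 \right)} = 1124^{2} - 342 = 1263376 - 342 = 1263034$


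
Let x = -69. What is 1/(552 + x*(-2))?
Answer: 1/690 ≈ 0.0014493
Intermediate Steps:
1/(552 + x*(-2)) = 1/(552 - 69*(-2)) = 1/(552 + 138) = 1/690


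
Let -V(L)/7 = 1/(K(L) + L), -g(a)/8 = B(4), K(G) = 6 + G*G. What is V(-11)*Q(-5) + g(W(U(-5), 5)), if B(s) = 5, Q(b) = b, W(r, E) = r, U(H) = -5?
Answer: -4605/116 ≈ -39.698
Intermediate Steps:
K(G) = 6 + G**2
g(a) = -40 (g(a) = -8*5 = -40)
V(L) = -7/(6 + L + L**2) (V(L) = -7/((6 + L**2) + L) = -7/(6 + L + L**2))
V(-11)*Q(-5) + g(W(U(-5), 5)) = -7/(6 - 11 + (-11)**2)*(-5) - 40 = -7/(6 - 11 + 121)*(-5) - 40 = -7/116*(-5) - 40 = 35/116 - 40 = -4605/116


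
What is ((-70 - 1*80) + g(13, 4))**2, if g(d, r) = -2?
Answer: 23104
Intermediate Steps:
((-70 - 1*80) + g(13, 4))**2 = ((-70 - 1*80) - 2)**2 = ((-70 - 80) - 2)**2 = (-150 - 2)**2 = (-152)**2 = 23104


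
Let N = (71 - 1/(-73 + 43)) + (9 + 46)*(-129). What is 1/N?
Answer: -30/210719 ≈ -0.00014237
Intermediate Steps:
N = -210719/30 (N = (71 - 1/(-30)) + 55*(-129) = (71 - 1*(-1/30)) - 7095 = (71 + 1/30) - 7095 = 2131/30 - 7095 = -210719/30 ≈ -7024.0)
1/N = 1/(-210719/30) = -30/210719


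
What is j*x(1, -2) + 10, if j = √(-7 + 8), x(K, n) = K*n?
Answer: 8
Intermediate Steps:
j = 1 (j = √1 = 1)
j*x(1, -2) + 10 = 1*(1*(-2)) + 10 = 1*(-2) + 10 = -2 + 10 = 8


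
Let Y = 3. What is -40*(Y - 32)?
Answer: 1160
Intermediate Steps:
-40*(Y - 32) = -40*(3 - 32) = -40*(-29) = 1160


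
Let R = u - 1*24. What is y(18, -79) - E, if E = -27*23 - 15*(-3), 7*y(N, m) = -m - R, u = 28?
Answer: 4107/7 ≈ 586.71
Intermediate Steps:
R = 4 (R = 28 - 1*24 = 28 - 24 = 4)
y(N, m) = -4/7 - m/7 (y(N, m) = (-m - 1*4)/7 = (-m - 4)/7 = (-4 - m)/7 = -4/7 - m/7)
E = -576 (E = -621 + 45 = -576)
y(18, -79) - E = (-4/7 - 1/7*(-79)) - 1*(-576) = (-4/7 + 79/7) + 576 = 75/7 + 576 = 4107/7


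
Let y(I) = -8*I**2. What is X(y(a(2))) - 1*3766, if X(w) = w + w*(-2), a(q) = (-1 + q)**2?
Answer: -3758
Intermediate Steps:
X(w) = -w (X(w) = w - 2*w = -w)
X(y(a(2))) - 1*3766 = -(-8)*((-1 + 2)**2)**2 - 1*3766 = -(-8)*(1**2)**2 - 3766 = -(-8)*1**2 - 3766 = -(-8) - 3766 = -1*(-8) - 3766 = 8 - 3766 = -3758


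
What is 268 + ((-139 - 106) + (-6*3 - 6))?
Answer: -1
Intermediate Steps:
268 + ((-139 - 106) + (-6*3 - 6)) = 268 + (-245 + (-18 - 6)) = 268 + (-245 - 24) = 268 - 269 = -1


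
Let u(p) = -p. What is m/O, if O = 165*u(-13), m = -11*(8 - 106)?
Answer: 98/195 ≈ 0.50256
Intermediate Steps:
m = 1078 (m = -11*(-98) = 1078)
O = 2145 (O = 165*(-1*(-13)) = 165*13 = 2145)
m/O = 1078/2145 = 1078*(1/2145) = 98/195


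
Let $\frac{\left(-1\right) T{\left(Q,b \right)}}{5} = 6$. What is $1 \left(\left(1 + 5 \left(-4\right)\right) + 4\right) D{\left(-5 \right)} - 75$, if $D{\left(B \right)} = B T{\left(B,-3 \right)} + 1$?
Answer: $-2340$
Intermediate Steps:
$T{\left(Q,b \right)} = -30$ ($T{\left(Q,b \right)} = \left(-5\right) 6 = -30$)
$D{\left(B \right)} = 1 - 30 B$ ($D{\left(B \right)} = B \left(-30\right) + 1 = - 30 B + 1 = 1 - 30 B$)
$1 \left(\left(1 + 5 \left(-4\right)\right) + 4\right) D{\left(-5 \right)} - 75 = 1 \left(\left(1 + 5 \left(-4\right)\right) + 4\right) \left(1 - -150\right) - 75 = 1 \left(\left(1 - 20\right) + 4\right) \left(1 + 150\right) - 75 = 1 \left(-19 + 4\right) 151 - 75 = 1 \left(-15\right) 151 - 75 = \left(-15\right) 151 - 75 = -2265 - 75 = -2340$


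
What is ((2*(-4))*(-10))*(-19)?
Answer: -1520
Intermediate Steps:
((2*(-4))*(-10))*(-19) = -8*(-10)*(-19) = 80*(-19) = -1520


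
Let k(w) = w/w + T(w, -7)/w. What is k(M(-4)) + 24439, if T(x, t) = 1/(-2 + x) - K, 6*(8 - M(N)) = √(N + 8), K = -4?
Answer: 9556253/391 ≈ 24441.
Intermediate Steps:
M(N) = 8 - √(8 + N)/6 (M(N) = 8 - √(N + 8)/6 = 8 - √(8 + N)/6)
T(x, t) = 4 + 1/(-2 + x) (T(x, t) = 1/(-2 + x) - 1*(-4) = 1/(-2 + x) + 4 = 4 + 1/(-2 + x))
k(w) = 1 + (-7 + 4*w)/(w*(-2 + w)) (k(w) = w/w + ((-7 + 4*w)/(-2 + w))/w = 1 + (-7 + 4*w)/(w*(-2 + w)))
k(M(-4)) + 24439 = (-7 + (8 - √(8 - 4)/6)² + 2*(8 - √(8 - 4)/6))/((8 - √(8 - 4)/6)*(-2 + (8 - √(8 - 4)/6))) + 24439 = (-7 + (8 - √4/6)² + 2*(8 - √4/6))/((8 - √4/6)*(-2 + (8 - √4/6))) + 24439 = (-7 + (8 - ⅙*2)² + 2*(8 - ⅙*2))/((8 - ⅙*2)*(-2 + (8 - ⅙*2))) + 24439 = (-7 + (8 - ⅓)² + 2*(8 - ⅓))/((8 - ⅓)*(-2 + (8 - ⅓))) + 24439 = (-7 + (23/3)² + 2*(23/3))/((23/3)*(-2 + 23/3)) + 24439 = 3*(-7 + 529/9 + 46/3)/(23*(17/3)) + 24439 = (3/23)*(3/17)*(604/9) + 24439 = 604/391 + 24439 = 9556253/391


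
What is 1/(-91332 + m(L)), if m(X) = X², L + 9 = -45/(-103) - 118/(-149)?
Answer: -235530409/21497239413092 ≈ -1.0956e-5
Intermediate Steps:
L = -119264/15347 (L = -9 + (-45/(-103) - 118/(-149)) = -9 + (-45*(-1/103) - 118*(-1/149)) = -9 + (45/103 + 118/149) = -9 + 18859/15347 = -119264/15347 ≈ -7.7712)
1/(-91332 + m(L)) = 1/(-91332 + (-119264/15347)²) = 1/(-91332 + 14223901696/235530409) = 1/(-21497239413092/235530409) = -235530409/21497239413092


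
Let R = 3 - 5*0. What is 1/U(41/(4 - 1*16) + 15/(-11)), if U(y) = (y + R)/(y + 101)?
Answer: -12701/235 ≈ -54.047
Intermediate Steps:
R = 3 (R = 3 + 0 = 3)
U(y) = (3 + y)/(101 + y) (U(y) = (y + 3)/(y + 101) = (3 + y)/(101 + y))
1/U(41/(4 - 1*16) + 15/(-11)) = 1/((3 + (41/(4 - 1*16) + 15/(-11)))/(101 + (41/(4 - 1*16) + 15/(-11)))) = 1/((3 + (41/(4 - 16) + 15*(-1/11)))/(101 + (41/(4 - 16) + 15*(-1/11)))) = 1/((3 + (41/(-12) - 15/11))/(101 + (41/(-12) - 15/11))) = 1/((3 + (41*(-1/12) - 15/11))/(101 + (41*(-1/12) - 15/11))) = 1/((3 + (-41/12 - 15/11))/(101 + (-41/12 - 15/11))) = 1/((3 - 631/132)/(101 - 631/132)) = 1/(-235/132/(12701/132)) = 1/((132/12701)*(-235/132)) = 1/(-235/12701) = -12701/235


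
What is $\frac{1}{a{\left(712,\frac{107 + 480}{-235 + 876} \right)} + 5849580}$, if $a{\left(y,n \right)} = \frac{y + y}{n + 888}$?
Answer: $\frac{569795}{3333062348884} \approx 1.7095 \cdot 10^{-7}$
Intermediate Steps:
$a{\left(y,n \right)} = \frac{2 y}{888 + n}$
$\frac{1}{a{\left(712,\frac{107 + 480}{-235 + 876} \right)} + 5849580} = \frac{1}{2 \cdot 712 \frac{1}{888 + \frac{107 + 480}{-235 + 876}} + 5849580} = \frac{1}{2 \cdot 712 \frac{1}{888 + \frac{587}{641}} + 5849580} = \frac{1}{2 \cdot 712 \frac{1}{\frac{569795}{641}} + 5849580} = \frac{1}{2 \cdot 712 \cdot \frac{641}{569795} + 5849580} = \frac{1}{\frac{912784}{569795} + 5849580} = \frac{1}{\frac{3333062348884}{569795}} = \frac{569795}{3333062348884}$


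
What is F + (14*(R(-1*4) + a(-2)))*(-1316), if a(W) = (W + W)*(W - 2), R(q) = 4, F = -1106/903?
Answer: -47534078/129 ≈ -3.6848e+5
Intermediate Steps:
F = -158/129 (F = -1106*1/903 = -158/129 ≈ -1.2248)
a(W) = 2*W*(-2 + W) (a(W) = (2*W)*(-2 + W) = 2*W*(-2 + W))
F + (14*(R(-1*4) + a(-2)))*(-1316) = -158/129 + (14*(4 + 2*(-2)*(-2 - 2)))*(-1316) = -158/129 + (14*(4 + 2*(-2)*(-4)))*(-1316) = -158/129 + (14*(4 + 16))*(-1316) = -158/129 + (14*20)*(-1316) = -158/129 + 280*(-1316) = -158/129 - 368480 = -47534078/129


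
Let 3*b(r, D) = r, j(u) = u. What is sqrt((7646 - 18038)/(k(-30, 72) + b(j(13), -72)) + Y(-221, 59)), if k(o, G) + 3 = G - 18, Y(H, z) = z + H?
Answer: 3*I*sqrt(267758)/83 ≈ 18.703*I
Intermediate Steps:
b(r, D) = r/3
Y(H, z) = H + z
k(o, G) = -21 + G (k(o, G) = -3 + (G - 18) = -3 + (-18 + G) = -21 + G)
sqrt((7646 - 18038)/(k(-30, 72) + b(j(13), -72)) + Y(-221, 59)) = sqrt((7646 - 18038)/((-21 + 72) + (1/3)*13) + (-221 + 59)) = sqrt(-10392/(51 + 13/3) - 162) = sqrt(-10392/166/3 - 162) = sqrt(-10392*3/166 - 162) = sqrt(-15588/83 - 162) = sqrt(-29034/83) = 3*I*sqrt(267758)/83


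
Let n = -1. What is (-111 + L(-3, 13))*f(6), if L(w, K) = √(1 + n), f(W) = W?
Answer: -666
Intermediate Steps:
L(w, K) = 0 (L(w, K) = √(1 - 1) = √0 = 0)
(-111 + L(-3, 13))*f(6) = (-111 + 0)*6 = -111*6 = -666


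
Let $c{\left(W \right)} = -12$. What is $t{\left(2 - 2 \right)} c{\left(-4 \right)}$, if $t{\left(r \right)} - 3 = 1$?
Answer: $-48$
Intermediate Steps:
$t{\left(r \right)} = 4$ ($t{\left(r \right)} = 3 + 1 = 4$)
$t{\left(2 - 2 \right)} c{\left(-4 \right)} = 4 \left(-12\right) = -48$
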